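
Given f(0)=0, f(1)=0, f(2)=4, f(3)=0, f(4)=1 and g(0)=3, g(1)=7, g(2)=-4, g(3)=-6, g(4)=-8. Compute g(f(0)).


f(0) = 0
g(0) = 3

3


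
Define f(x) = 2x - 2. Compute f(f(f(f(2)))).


f(2) = 2
f(2) = 2
f(2) = 2
f(2) = 2

2


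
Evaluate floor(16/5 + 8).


11


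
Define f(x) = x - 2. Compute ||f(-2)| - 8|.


f(-2) = -4
|-4| = 4
|4 - 8| = 4

4


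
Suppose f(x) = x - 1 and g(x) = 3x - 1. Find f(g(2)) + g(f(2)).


f(g(2)) = 4
g(f(2)) = 2
Sum = 6

6


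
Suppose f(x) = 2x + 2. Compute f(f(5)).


f(5) = 12
f(12) = 26

26


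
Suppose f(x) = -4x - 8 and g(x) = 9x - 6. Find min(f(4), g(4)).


-24


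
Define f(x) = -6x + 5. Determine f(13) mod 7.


f(13) = -73
-73 mod 7 = 4

4


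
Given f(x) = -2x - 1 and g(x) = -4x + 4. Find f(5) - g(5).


f(5) = -11
g(5) = -16
Difference = 5

5


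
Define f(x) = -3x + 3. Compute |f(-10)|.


f(-10) = 33
|33| = 33

33


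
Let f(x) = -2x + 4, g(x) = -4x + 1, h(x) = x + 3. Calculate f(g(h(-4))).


h(-4) = -1
g(-1) = 5
f(5) = -6

-6


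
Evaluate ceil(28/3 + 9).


19


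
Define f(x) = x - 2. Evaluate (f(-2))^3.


f(-2) = -4
(-4)^3 = -64

-64


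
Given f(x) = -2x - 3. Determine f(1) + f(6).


f(1) = -5
f(6) = -15
Sum = -20

-20


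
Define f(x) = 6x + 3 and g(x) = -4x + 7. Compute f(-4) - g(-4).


-44


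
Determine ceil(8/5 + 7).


8/5 = 1.6
1.6 + 7 = 8.6
ceil(8.6) = 9

9


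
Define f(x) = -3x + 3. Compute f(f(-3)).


f(-3) = 12
f(12) = -33

-33


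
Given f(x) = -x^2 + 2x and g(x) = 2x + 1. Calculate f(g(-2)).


g(-2) = -3
f(-3) = (-1)*(-3)^2 + 2*(-3) = -15

-15


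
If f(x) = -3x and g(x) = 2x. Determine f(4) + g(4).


f(4) = -12
g(4) = 8
Sum = -4

-4


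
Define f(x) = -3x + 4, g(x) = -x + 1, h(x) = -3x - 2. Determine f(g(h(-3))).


h(-3) = 7
g(7) = -6
f(-6) = 22

22


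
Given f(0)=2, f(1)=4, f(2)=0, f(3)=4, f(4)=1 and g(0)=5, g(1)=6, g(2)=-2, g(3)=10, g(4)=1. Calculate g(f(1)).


1


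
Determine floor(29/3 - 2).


29/3 = 9.6667
9.6667 - 2 = 7.6667
floor(7.6667) = 7

7


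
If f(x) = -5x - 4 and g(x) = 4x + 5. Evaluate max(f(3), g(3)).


17


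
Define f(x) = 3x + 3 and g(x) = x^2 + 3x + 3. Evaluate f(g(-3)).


g(-3) = 3
f(3) = 12

12


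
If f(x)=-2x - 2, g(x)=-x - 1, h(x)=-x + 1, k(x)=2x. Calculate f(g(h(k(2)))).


k(2) = 4
h(4) = -3
g(-3) = 2
f(2) = -6

-6


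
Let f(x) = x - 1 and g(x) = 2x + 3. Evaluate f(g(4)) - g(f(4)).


1


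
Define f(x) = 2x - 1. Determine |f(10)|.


19


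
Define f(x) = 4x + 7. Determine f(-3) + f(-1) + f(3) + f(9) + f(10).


f(-3) = -5
f(-1) = 3
f(3) = 19
f(9) = 43
f(10) = 47
Sum = 107

107


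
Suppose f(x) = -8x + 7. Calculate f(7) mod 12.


f(7) = -49
-49 mod 12 = 11

11


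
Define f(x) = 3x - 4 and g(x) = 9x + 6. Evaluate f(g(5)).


g(5) = 51
f(51) = 149

149


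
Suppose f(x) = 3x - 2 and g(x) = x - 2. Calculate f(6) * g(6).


f(6) = 16
g(6) = 4
Product = 64

64


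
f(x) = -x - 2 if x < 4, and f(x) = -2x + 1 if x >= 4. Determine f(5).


5 satisfies x >= 4
f(5) = -9

-9


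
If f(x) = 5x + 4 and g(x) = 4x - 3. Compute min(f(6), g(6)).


f(6) = 34
g(6) = 21
min = 21

21


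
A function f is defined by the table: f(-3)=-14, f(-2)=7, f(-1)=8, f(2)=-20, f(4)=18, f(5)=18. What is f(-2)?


7


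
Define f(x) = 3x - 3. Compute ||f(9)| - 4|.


f(9) = 24
|24| = 24
|24 - 4| = 20

20


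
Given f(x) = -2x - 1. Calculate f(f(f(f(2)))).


f(2) = -5
f(-5) = 9
f(9) = -19
f(-19) = 37

37


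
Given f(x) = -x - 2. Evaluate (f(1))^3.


-27


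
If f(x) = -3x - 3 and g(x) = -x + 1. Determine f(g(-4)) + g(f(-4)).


f(g(-4)) = -18
g(f(-4)) = -8
Sum = -26

-26


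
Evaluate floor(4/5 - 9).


4/5 = 0.8
0.8 - 9 = -8.2
floor(-8.2) = -9

-9


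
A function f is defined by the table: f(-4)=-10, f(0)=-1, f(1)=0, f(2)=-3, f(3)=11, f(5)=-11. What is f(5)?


-11


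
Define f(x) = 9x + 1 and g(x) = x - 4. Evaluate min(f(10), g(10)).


6


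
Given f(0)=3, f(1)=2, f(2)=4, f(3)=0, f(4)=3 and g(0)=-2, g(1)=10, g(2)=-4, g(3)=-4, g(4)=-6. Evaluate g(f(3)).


f(3) = 0
g(0) = -2

-2


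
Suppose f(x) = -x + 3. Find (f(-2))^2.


f(-2) = 5
(5)^2 = 25

25


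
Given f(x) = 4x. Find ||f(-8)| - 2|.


30


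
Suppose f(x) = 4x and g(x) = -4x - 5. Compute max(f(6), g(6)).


f(6) = 24
g(6) = -29
max = 24

24


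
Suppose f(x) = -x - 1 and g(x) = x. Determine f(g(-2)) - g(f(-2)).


f(g(-2)) = 1
g(f(-2)) = 1
Difference = 0

0


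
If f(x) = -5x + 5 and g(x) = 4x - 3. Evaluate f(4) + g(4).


-2


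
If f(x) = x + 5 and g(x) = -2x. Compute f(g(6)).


-7


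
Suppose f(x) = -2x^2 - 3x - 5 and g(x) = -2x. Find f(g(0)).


g(0) = 0
f(0) = (-2)*(0)^2 - 3*(0) - 5 = -5

-5


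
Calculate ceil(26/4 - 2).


5


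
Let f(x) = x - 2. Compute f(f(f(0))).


-6


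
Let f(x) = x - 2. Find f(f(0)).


f(0) = -2
f(-2) = -4

-4


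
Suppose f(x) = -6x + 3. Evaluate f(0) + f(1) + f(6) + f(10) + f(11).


f(0) = 3
f(1) = -3
f(6) = -33
f(10) = -57
f(11) = -63
Sum = -153

-153


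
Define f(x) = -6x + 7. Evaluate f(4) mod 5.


f(4) = -17
-17 mod 5 = 3

3


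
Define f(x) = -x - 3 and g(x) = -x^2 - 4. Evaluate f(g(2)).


5


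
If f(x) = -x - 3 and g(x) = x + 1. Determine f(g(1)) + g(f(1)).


f(g(1)) = -5
g(f(1)) = -3
Sum = -8

-8


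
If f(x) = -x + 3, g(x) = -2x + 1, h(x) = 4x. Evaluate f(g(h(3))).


h(3) = 12
g(12) = -23
f(-23) = 26

26


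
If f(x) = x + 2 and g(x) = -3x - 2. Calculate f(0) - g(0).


4


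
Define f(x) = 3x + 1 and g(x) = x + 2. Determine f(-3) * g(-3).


f(-3) = -8
g(-3) = -1
Product = 8

8


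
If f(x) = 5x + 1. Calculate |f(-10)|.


f(-10) = -49
|-49| = 49

49


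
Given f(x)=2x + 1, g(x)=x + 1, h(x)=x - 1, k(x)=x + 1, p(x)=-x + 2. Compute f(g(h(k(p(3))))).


1


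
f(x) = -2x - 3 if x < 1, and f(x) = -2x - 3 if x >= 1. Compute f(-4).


-4 satisfies x < 1
f(-4) = 5

5


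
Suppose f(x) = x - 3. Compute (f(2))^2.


f(2) = -1
(-1)^2 = 1

1


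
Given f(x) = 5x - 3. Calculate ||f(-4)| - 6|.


f(-4) = -23
|-23| = 23
|23 - 6| = 17

17


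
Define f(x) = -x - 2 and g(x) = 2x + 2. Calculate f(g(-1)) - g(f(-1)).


-2


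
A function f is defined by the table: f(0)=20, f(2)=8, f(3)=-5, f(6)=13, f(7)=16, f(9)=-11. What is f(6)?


Reading from the table at x = 6

13


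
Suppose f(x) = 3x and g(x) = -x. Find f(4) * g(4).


f(4) = 12
g(4) = -4
Product = -48

-48


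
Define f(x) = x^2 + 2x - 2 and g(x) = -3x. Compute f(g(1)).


g(1) = -3
f(-3) = 1*(-3)^2 + 2*(-3) - 2 = 1

1


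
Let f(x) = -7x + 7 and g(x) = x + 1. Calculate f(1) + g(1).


f(1) = 0
g(1) = 2
Sum = 2

2


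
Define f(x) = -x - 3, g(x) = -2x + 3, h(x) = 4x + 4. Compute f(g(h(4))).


h(4) = 20
g(20) = -37
f(-37) = 34

34


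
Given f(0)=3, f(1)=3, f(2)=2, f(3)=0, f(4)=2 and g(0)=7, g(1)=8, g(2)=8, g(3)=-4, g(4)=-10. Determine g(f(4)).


f(4) = 2
g(2) = 8

8


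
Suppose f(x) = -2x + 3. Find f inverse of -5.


4


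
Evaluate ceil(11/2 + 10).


16


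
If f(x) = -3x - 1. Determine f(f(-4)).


-34


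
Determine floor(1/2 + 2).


1/2 = 0.5
0.5 + 2 = 2.5
floor(2.5) = 2

2


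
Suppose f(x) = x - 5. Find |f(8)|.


f(8) = 3
|3| = 3

3


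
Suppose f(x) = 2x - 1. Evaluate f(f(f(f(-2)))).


f(-2) = -5
f(-5) = -11
f(-11) = -23
f(-23) = -47

-47


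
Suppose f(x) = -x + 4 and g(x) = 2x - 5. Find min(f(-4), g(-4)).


f(-4) = 8
g(-4) = -13
min = -13

-13


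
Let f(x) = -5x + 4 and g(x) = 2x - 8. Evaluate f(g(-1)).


g(-1) = -10
f(-10) = 54

54


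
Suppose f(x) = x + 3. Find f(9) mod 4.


f(9) = 12
12 mod 4 = 0

0


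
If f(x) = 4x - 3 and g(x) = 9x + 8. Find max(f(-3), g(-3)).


f(-3) = -15
g(-3) = -19
max = -15

-15


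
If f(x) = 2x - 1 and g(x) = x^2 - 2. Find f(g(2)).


3


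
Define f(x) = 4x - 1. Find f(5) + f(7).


f(5) = 19
f(7) = 27
Sum = 46

46


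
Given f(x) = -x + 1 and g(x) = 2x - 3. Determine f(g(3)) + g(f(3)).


-9


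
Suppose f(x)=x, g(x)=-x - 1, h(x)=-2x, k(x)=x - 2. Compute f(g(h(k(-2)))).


k(-2) = -4
h(-4) = 8
g(8) = -9
f(-9) = -9

-9


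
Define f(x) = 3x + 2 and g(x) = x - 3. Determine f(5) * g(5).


f(5) = 17
g(5) = 2
Product = 34

34


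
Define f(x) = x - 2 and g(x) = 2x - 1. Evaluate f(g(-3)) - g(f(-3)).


f(g(-3)) = -9
g(f(-3)) = -11
Difference = 2

2


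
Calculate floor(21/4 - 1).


21/4 = 5.25
5.25 - 1 = 4.25
floor(4.25) = 4

4


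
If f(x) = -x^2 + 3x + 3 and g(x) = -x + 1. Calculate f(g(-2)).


g(-2) = 3
f(3) = (-1)*(3)^2 + 3*(3) + 3 = 3

3


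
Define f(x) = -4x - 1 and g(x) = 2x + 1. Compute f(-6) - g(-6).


34


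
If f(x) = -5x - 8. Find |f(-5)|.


f(-5) = 17
|17| = 17

17


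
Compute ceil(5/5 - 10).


-9


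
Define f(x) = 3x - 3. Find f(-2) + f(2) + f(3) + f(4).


f(-2) = -9
f(2) = 3
f(3) = 6
f(4) = 9
Sum = 9

9


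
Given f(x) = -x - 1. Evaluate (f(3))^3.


f(3) = -4
(-4)^3 = -64

-64


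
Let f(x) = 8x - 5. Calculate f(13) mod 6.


3


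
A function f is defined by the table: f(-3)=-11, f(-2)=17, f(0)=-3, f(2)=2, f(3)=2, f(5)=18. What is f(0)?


Reading from the table at x = 0

-3


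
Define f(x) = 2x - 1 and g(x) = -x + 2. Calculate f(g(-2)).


g(-2) = 4
f(4) = 7

7


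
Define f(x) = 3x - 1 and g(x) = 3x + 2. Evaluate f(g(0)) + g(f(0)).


f(g(0)) = 5
g(f(0)) = -1
Sum = 4

4


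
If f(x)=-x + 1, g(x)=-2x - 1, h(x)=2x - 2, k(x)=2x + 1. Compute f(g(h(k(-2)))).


-14


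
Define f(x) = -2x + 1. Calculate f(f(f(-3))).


f(-3) = 7
f(7) = -13
f(-13) = 27

27


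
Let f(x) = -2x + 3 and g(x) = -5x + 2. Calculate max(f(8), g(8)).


f(8) = -13
g(8) = -38
max = -13

-13


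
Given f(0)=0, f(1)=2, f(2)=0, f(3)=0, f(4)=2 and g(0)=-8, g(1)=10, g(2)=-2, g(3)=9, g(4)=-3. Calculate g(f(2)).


f(2) = 0
g(0) = -8

-8


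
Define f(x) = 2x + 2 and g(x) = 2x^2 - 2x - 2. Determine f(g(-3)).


46


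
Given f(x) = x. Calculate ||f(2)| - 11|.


f(2) = 2
|2| = 2
|2 - 11| = 9

9


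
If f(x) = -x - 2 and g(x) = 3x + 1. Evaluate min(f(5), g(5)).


f(5) = -7
g(5) = 16
min = -7

-7


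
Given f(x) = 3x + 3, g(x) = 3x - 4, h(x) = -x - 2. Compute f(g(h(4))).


h(4) = -6
g(-6) = -22
f(-22) = -63

-63


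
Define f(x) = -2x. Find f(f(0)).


f(0) = 0
f(0) = 0

0


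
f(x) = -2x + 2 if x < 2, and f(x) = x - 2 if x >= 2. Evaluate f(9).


9 satisfies x >= 2
f(9) = 7

7


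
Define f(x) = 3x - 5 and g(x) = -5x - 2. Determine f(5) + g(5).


f(5) = 10
g(5) = -27
Sum = -17

-17


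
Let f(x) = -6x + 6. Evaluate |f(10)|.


f(10) = -54
|-54| = 54

54


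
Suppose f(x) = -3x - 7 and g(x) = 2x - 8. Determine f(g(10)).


g(10) = 12
f(12) = -43

-43


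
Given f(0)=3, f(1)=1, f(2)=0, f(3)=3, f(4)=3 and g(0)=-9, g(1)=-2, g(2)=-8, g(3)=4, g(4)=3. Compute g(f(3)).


4


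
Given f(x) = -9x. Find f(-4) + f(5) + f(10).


f(-4) = 36
f(5) = -45
f(10) = -90
Sum = -99

-99


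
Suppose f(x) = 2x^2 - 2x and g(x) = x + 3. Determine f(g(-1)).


g(-1) = 2
f(2) = 2*(2)^2 - 2*(2) = 4

4


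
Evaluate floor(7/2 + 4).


7/2 = 3.5
3.5 + 4 = 7.5
floor(7.5) = 7

7


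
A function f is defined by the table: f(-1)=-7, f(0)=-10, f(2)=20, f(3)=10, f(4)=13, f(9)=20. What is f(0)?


Reading from the table at x = 0

-10


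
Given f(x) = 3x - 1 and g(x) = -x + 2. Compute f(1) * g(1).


f(1) = 2
g(1) = 1
Product = 2

2


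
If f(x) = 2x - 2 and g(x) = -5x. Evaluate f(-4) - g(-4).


f(-4) = -10
g(-4) = 20
Difference = -30

-30


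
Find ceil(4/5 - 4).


4/5 = 0.8
0.8 - 4 = -3.2
ceil(-3.2) = -3

-3


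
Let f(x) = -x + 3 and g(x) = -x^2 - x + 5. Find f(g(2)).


g(2) = -1
f(-1) = 4

4


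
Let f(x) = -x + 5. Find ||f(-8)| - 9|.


f(-8) = 13
|13| = 13
|13 - 9| = 4

4


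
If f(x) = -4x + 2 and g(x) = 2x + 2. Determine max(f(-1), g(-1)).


6


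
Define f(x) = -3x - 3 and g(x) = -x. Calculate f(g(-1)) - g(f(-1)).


f(g(-1)) = -6
g(f(-1)) = 0
Difference = -6

-6


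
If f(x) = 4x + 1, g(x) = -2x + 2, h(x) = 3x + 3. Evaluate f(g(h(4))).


h(4) = 15
g(15) = -28
f(-28) = -111

-111


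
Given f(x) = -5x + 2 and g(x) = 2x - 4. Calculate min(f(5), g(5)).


f(5) = -23
g(5) = 6
min = -23

-23


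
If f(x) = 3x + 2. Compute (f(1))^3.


f(1) = 5
(5)^3 = 125

125


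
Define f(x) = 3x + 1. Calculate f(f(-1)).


f(-1) = -2
f(-2) = -5

-5


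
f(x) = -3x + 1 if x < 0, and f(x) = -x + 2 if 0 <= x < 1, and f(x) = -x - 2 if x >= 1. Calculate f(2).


2 satisfies x >= 1
f(2) = -4

-4


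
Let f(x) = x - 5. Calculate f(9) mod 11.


f(9) = 4
4 mod 11 = 4

4


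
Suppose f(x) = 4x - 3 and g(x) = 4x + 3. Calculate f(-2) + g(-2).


f(-2) = -11
g(-2) = -5
Sum = -16

-16


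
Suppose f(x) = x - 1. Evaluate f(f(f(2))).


f(2) = 1
f(1) = 0
f(0) = -1

-1


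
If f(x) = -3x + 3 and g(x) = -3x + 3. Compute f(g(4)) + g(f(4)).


f(g(4)) = 30
g(f(4)) = 30
Sum = 60

60


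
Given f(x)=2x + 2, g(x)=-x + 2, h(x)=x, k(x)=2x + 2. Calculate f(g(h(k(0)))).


k(0) = 2
h(2) = 2
g(2) = 0
f(0) = 2

2


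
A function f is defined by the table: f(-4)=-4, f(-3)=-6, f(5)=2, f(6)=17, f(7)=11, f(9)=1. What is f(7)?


11


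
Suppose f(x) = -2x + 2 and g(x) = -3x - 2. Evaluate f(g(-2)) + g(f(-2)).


f(g(-2)) = -6
g(f(-2)) = -20
Sum = -26

-26


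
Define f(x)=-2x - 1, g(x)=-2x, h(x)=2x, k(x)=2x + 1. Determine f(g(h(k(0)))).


k(0) = 1
h(1) = 2
g(2) = -4
f(-4) = 7

7


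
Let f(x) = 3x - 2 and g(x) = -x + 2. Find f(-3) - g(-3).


f(-3) = -11
g(-3) = 5
Difference = -16

-16


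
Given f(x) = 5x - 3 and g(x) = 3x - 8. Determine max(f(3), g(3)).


f(3) = 12
g(3) = 1
max = 12

12


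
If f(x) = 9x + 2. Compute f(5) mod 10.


f(5) = 47
47 mod 10 = 7

7


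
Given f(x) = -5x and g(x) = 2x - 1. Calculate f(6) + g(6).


f(6) = -30
g(6) = 11
Sum = -19

-19


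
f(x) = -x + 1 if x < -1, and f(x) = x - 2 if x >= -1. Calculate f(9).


9 satisfies x >= -1
f(9) = 7

7


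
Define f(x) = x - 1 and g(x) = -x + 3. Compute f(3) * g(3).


0


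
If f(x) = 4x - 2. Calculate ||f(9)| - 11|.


f(9) = 34
|34| = 34
|34 - 11| = 23

23


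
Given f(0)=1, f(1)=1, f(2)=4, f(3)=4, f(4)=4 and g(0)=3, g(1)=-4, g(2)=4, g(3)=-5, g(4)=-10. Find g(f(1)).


-4


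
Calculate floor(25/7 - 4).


25/7 = 3.5714
3.5714 - 4 = -0.4286
floor(-0.4286) = -1

-1


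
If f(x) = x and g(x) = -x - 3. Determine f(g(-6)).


g(-6) = 3
f(3) = 3

3


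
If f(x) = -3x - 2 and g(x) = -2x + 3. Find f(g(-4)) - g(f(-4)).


f(g(-4)) = -35
g(f(-4)) = -17
Difference = -18

-18


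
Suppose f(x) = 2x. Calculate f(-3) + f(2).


-2


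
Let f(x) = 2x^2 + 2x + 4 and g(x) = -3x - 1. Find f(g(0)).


4


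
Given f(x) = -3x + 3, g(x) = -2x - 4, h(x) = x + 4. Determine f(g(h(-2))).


h(-2) = 2
g(2) = -8
f(-8) = 27

27


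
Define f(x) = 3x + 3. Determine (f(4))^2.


f(4) = 15
(15)^2 = 225

225


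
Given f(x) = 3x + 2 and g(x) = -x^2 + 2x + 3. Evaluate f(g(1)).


g(1) = 4
f(4) = 14

14


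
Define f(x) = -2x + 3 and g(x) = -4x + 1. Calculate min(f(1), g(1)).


f(1) = 1
g(1) = -3
min = -3

-3


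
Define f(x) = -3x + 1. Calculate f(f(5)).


f(5) = -14
f(-14) = 43

43


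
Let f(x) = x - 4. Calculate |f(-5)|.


f(-5) = -9
|-9| = 9

9


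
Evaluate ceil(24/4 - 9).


-3


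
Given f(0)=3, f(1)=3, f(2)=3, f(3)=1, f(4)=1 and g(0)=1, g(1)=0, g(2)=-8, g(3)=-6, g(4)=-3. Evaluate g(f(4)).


0


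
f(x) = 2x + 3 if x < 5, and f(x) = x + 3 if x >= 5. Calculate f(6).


6 satisfies x >= 5
f(6) = 9

9


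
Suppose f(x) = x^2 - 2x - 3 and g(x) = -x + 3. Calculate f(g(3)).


g(3) = 0
f(0) = 1*(0)^2 - 2*(0) - 3 = -3

-3


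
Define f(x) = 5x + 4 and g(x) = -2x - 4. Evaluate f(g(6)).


g(6) = -16
f(-16) = -76

-76


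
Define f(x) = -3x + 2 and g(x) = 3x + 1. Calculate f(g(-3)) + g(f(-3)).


f(g(-3)) = 26
g(f(-3)) = 34
Sum = 60

60


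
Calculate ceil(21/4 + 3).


21/4 = 5.25
5.25 + 3 = 8.25
ceil(8.25) = 9

9


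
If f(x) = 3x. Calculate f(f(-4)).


f(-4) = -12
f(-12) = -36

-36


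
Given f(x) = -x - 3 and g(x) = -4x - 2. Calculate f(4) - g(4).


f(4) = -7
g(4) = -18
Difference = 11

11


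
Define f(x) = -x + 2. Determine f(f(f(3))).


f(3) = -1
f(-1) = 3
f(3) = -1

-1


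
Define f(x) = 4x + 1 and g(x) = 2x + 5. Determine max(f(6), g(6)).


f(6) = 25
g(6) = 17
max = 25

25


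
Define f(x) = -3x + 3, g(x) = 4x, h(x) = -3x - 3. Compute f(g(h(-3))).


h(-3) = 6
g(6) = 24
f(24) = -69

-69


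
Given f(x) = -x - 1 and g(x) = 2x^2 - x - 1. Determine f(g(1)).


-1


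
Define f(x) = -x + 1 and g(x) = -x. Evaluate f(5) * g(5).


f(5) = -4
g(5) = -5
Product = 20

20


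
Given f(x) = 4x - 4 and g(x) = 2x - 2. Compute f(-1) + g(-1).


f(-1) = -8
g(-1) = -4
Sum = -12

-12


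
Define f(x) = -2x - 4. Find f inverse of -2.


-1


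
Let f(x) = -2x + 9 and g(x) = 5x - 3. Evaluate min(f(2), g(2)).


f(2) = 5
g(2) = 7
min = 5

5


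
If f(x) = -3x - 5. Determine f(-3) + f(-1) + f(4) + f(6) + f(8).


-67


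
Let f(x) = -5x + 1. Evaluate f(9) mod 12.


f(9) = -44
-44 mod 12 = 4

4


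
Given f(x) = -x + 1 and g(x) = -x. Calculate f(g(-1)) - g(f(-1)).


f(g(-1)) = 0
g(f(-1)) = -2
Difference = 2

2


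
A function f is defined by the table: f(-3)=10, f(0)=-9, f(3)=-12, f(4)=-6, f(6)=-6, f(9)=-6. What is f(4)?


-6


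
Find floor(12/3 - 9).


12/3 = 4
4 - 9 = -5
floor(-5) = -5

-5


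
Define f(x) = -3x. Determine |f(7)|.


f(7) = -21
|-21| = 21

21


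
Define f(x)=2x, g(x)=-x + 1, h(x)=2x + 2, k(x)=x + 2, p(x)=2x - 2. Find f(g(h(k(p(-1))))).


p(-1) = -4
k(-4) = -2
h(-2) = -2
g(-2) = 3
f(3) = 6

6


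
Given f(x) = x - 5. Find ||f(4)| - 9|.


8


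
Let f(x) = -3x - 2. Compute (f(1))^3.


-125


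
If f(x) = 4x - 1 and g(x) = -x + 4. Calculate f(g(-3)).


g(-3) = 7
f(7) = 27

27


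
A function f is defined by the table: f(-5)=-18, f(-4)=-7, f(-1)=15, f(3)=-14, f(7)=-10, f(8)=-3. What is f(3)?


Reading from the table at x = 3

-14


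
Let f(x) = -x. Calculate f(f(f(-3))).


f(-3) = 3
f(3) = -3
f(-3) = 3

3


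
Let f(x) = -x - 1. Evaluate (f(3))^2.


f(3) = -4
(-4)^2 = 16

16


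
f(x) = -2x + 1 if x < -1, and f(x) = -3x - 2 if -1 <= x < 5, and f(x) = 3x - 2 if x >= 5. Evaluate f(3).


3 satisfies -1 <= x < 5
f(3) = -11

-11


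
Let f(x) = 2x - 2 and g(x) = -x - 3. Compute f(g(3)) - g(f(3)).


f(g(3)) = -14
g(f(3)) = -7
Difference = -7

-7


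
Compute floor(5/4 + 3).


5/4 = 1.25
1.25 + 3 = 4.25
floor(4.25) = 4

4


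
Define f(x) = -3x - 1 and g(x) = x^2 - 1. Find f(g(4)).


g(4) = 15
f(15) = -46

-46


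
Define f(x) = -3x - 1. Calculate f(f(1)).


f(1) = -4
f(-4) = 11

11


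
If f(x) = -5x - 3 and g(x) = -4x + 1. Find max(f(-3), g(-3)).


13


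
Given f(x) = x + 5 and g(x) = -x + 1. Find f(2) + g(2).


f(2) = 7
g(2) = -1
Sum = 6

6


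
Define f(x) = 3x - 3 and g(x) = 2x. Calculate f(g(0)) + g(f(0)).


f(g(0)) = -3
g(f(0)) = -6
Sum = -9

-9


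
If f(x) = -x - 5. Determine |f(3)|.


f(3) = -8
|-8| = 8

8


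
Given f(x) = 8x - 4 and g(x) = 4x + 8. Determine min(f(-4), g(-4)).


f(-4) = -36
g(-4) = -8
min = -36

-36


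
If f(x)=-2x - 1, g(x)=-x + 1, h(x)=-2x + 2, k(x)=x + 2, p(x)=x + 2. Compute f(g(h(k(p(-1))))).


-11


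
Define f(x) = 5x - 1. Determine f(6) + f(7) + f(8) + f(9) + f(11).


f(6) = 29
f(7) = 34
f(8) = 39
f(9) = 44
f(11) = 54
Sum = 200

200


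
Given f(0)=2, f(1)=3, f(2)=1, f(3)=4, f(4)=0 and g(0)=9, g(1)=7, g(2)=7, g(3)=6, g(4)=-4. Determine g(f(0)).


f(0) = 2
g(2) = 7

7


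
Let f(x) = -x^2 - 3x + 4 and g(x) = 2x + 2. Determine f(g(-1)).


g(-1) = 0
f(0) = (-1)*(0)^2 - 3*(0) + 4 = 4

4


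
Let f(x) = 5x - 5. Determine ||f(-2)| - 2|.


f(-2) = -15
|-15| = 15
|15 - 2| = 13

13


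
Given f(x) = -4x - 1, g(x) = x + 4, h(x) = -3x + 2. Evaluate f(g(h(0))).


-25


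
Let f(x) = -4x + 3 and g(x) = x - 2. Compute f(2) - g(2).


f(2) = -5
g(2) = 0
Difference = -5

-5


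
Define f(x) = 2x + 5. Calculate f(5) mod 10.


f(5) = 15
15 mod 10 = 5

5


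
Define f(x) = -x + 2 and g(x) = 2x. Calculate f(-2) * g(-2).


f(-2) = 4
g(-2) = -4
Product = -16

-16


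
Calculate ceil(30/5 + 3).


30/5 = 6
6 + 3 = 9
ceil(9) = 9

9


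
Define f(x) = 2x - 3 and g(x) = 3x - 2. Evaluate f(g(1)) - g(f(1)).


4


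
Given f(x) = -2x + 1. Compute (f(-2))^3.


f(-2) = 5
(5)^3 = 125

125


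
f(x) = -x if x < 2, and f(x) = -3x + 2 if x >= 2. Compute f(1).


1 satisfies x < 2
f(1) = -1

-1


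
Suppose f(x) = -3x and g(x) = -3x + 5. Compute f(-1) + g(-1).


f(-1) = 3
g(-1) = 8
Sum = 11

11


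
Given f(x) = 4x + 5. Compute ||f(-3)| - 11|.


4


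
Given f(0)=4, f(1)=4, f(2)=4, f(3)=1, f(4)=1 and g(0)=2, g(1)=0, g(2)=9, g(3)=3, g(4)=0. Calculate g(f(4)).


f(4) = 1
g(1) = 0

0


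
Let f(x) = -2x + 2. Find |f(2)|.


f(2) = -2
|-2| = 2

2


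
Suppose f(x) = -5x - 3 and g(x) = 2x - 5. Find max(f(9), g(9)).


13


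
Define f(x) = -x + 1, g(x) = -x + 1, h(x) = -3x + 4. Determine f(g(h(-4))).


h(-4) = 16
g(16) = -15
f(-15) = 16

16


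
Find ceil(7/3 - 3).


7/3 = 2.3333
2.3333 - 3 = -0.6667
ceil(-0.6667) = 0

0


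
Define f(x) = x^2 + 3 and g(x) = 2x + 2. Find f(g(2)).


g(2) = 6
f(6) = 1*(6)^2 + 3 = 39

39


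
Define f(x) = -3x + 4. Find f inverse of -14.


Solve -3x + 4 = -14
x = (-14 - 4) / (-3) = 6

6


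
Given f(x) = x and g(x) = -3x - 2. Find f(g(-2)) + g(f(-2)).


8


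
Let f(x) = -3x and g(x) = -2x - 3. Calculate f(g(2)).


g(2) = -7
f(-7) = 21

21


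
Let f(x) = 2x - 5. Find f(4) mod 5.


3


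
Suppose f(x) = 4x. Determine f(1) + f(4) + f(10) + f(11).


104


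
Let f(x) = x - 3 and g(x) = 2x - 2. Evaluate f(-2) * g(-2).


f(-2) = -5
g(-2) = -6
Product = 30

30


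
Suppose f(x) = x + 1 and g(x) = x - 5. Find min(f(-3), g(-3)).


-8


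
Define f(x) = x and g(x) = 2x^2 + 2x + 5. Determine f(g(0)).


g(0) = 5
f(5) = 5

5


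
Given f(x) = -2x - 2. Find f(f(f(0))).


f(0) = -2
f(-2) = 2
f(2) = -6

-6


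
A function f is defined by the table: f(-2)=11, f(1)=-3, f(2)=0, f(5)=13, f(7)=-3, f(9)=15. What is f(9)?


Reading from the table at x = 9

15


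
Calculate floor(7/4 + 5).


7/4 = 1.75
1.75 + 5 = 6.75
floor(6.75) = 6

6


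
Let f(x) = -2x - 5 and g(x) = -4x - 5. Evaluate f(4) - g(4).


8


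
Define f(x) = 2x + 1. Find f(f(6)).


f(6) = 13
f(13) = 27

27


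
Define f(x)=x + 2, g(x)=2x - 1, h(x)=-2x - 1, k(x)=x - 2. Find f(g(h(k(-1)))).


11


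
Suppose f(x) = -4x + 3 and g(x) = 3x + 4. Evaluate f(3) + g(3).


f(3) = -9
g(3) = 13
Sum = 4

4


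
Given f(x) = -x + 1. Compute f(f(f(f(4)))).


4


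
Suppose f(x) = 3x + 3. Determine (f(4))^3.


f(4) = 15
(15)^3 = 3375

3375


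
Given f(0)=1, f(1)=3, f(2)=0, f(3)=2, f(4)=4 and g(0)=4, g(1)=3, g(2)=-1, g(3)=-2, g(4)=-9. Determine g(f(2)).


f(2) = 0
g(0) = 4

4


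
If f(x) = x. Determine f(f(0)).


f(0) = 0
f(0) = 0

0


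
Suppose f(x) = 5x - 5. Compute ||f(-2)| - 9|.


f(-2) = -15
|-15| = 15
|15 - 9| = 6

6


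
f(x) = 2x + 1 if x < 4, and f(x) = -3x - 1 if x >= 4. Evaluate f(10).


10 satisfies x >= 4
f(10) = -31

-31


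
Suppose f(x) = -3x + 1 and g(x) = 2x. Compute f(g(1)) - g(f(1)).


f(g(1)) = -5
g(f(1)) = -4
Difference = -1

-1


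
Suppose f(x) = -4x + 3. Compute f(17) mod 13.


0


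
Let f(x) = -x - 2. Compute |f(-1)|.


f(-1) = -1
|-1| = 1

1


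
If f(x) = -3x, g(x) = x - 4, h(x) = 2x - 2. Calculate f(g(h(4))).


-6


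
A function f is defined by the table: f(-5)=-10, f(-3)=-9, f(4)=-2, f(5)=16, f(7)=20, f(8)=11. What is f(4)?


-2


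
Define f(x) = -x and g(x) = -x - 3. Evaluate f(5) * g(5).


f(5) = -5
g(5) = -8
Product = 40

40


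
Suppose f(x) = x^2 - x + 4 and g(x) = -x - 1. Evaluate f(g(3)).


g(3) = -4
f(-4) = 1*(-4)^2 - 1*(-4) + 4 = 24

24


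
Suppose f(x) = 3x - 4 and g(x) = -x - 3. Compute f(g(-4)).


g(-4) = 1
f(1) = -1

-1


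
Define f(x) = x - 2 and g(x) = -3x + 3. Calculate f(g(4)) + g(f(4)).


f(g(4)) = -11
g(f(4)) = -3
Sum = -14

-14


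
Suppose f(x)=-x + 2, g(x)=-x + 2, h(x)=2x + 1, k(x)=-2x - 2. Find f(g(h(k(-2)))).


k(-2) = 2
h(2) = 5
g(5) = -3
f(-3) = 5

5


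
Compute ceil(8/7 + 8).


10


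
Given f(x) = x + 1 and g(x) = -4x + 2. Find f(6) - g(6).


29


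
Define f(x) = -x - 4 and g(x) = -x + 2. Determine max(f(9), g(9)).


f(9) = -13
g(9) = -7
max = -7

-7


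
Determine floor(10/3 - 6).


10/3 = 3.3333
3.3333 - 6 = -2.6667
floor(-2.6667) = -3

-3


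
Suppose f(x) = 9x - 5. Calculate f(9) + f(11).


f(9) = 76
f(11) = 94
Sum = 170

170


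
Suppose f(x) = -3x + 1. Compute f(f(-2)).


f(-2) = 7
f(7) = -20

-20


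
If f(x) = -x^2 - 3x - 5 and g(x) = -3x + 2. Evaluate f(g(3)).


g(3) = -7
f(-7) = (-1)*(-7)^2 - 3*(-7) - 5 = -33

-33


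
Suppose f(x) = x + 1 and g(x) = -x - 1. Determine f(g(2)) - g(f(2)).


2


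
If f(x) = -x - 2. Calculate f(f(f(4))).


f(4) = -6
f(-6) = 4
f(4) = -6

-6


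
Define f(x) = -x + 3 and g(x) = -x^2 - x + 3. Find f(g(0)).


g(0) = 3
f(3) = 0

0


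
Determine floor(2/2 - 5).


2/2 = 1
1 - 5 = -4
floor(-4) = -4

-4


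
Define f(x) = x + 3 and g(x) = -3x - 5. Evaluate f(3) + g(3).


f(3) = 6
g(3) = -14
Sum = -8

-8


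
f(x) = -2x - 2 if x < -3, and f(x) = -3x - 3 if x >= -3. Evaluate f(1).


1 satisfies x >= -3
f(1) = -6

-6


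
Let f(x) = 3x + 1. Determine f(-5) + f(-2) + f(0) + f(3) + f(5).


f(-5) = -14
f(-2) = -5
f(0) = 1
f(3) = 10
f(5) = 16
Sum = 8

8


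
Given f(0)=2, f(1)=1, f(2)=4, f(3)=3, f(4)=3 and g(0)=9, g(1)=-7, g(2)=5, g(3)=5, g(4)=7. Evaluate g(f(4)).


f(4) = 3
g(3) = 5

5


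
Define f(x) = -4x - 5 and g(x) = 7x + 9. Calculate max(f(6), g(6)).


51


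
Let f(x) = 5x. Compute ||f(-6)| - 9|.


f(-6) = -30
|-30| = 30
|30 - 9| = 21

21


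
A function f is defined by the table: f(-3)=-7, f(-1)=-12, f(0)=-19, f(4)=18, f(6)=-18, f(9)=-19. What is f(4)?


18


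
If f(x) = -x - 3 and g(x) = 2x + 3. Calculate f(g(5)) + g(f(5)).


f(g(5)) = -16
g(f(5)) = -13
Sum = -29

-29


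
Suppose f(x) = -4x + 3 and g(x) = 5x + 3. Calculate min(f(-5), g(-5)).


f(-5) = 23
g(-5) = -22
min = -22

-22


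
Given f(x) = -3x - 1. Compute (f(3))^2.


f(3) = -10
(-10)^2 = 100

100


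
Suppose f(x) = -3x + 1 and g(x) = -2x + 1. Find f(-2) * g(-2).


f(-2) = 7
g(-2) = 5
Product = 35

35


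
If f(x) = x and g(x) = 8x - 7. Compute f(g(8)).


57


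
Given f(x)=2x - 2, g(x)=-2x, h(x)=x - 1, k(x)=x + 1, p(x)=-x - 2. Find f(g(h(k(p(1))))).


p(1) = -3
k(-3) = -2
h(-2) = -3
g(-3) = 6
f(6) = 10

10


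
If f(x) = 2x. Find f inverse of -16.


-8


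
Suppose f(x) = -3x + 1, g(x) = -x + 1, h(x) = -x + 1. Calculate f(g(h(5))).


h(5) = -4
g(-4) = 5
f(5) = -14

-14


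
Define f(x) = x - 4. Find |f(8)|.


4


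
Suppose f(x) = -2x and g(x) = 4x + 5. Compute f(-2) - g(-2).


f(-2) = 4
g(-2) = -3
Difference = 7

7


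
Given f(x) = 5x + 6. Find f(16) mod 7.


f(16) = 86
86 mod 7 = 2

2


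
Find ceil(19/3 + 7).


19/3 = 6.3333
6.3333 + 7 = 13.3333
ceil(13.3333) = 14

14


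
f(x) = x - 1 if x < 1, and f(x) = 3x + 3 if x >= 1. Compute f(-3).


-3 satisfies x < 1
f(-3) = -4

-4


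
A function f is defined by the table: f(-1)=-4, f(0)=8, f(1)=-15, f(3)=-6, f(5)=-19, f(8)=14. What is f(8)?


14


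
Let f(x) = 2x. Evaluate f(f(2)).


f(2) = 4
f(4) = 8

8


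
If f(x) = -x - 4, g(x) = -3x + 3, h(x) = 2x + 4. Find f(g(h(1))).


h(1) = 6
g(6) = -15
f(-15) = 11

11


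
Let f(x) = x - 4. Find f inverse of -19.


Solve x - 4 = -19
x = (-19 + 4) / 1 = -15

-15


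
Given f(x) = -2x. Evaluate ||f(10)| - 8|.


12


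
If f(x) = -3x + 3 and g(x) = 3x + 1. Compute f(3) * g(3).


f(3) = -6
g(3) = 10
Product = -60

-60


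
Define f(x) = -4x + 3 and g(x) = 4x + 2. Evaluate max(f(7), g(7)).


f(7) = -25
g(7) = 30
max = 30

30


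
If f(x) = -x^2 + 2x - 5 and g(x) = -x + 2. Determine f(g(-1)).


g(-1) = 3
f(3) = (-1)*(3)^2 + 2*(3) - 5 = -8

-8


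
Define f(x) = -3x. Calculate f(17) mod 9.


f(17) = -51
-51 mod 9 = 3

3


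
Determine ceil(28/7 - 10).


28/7 = 4
4 - 10 = -6
ceil(-6) = -6

-6


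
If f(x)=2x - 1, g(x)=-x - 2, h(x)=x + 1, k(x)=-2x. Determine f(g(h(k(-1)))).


k(-1) = 2
h(2) = 3
g(3) = -5
f(-5) = -11

-11


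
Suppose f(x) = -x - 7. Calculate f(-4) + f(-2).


f(-4) = -3
f(-2) = -5
Sum = -8

-8


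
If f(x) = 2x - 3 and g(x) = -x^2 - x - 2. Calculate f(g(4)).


g(4) = -22
f(-22) = -47

-47


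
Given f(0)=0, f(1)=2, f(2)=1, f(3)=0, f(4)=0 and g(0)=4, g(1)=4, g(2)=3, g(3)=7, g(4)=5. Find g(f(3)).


f(3) = 0
g(0) = 4

4


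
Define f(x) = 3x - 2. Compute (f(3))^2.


49


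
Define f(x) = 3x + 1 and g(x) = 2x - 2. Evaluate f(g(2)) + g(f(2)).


f(g(2)) = 7
g(f(2)) = 12
Sum = 19

19


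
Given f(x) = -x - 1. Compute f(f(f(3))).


f(3) = -4
f(-4) = 3
f(3) = -4

-4


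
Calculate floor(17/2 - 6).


17/2 = 8.5
8.5 - 6 = 2.5
floor(2.5) = 2

2


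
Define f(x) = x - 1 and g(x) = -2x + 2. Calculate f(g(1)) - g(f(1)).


f(g(1)) = -1
g(f(1)) = 2
Difference = -3

-3


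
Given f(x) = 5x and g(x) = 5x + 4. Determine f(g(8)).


220


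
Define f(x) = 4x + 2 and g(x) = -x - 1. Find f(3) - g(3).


f(3) = 14
g(3) = -4
Difference = 18

18


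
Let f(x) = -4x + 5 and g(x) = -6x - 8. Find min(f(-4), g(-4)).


f(-4) = 21
g(-4) = 16
min = 16

16


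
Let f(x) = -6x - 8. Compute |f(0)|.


f(0) = -8
|-8| = 8

8


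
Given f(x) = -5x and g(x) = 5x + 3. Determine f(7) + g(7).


f(7) = -35
g(7) = 38
Sum = 3

3


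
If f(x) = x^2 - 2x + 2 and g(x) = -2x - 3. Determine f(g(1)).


g(1) = -5
f(-5) = 1*(-5)^2 - 2*(-5) + 2 = 37

37


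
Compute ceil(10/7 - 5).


10/7 = 1.4286
1.4286 - 5 = -3.5714
ceil(-3.5714) = -3

-3


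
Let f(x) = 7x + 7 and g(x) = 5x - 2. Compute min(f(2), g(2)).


8


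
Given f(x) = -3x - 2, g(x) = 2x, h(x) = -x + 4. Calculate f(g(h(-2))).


h(-2) = 6
g(6) = 12
f(12) = -38

-38


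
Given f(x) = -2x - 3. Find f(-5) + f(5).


f(-5) = 7
f(5) = -13
Sum = -6

-6


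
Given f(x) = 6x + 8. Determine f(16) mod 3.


f(16) = 104
104 mod 3 = 2

2


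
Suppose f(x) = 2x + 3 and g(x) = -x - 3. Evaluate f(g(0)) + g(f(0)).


f(g(0)) = -3
g(f(0)) = -6
Sum = -9

-9


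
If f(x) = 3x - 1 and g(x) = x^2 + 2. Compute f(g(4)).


g(4) = 18
f(18) = 53

53


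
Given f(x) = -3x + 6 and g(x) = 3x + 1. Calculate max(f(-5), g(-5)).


21


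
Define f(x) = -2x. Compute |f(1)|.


f(1) = -2
|-2| = 2

2


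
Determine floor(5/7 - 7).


5/7 = 0.7143
0.7143 - 7 = -6.2857
floor(-6.2857) = -7

-7


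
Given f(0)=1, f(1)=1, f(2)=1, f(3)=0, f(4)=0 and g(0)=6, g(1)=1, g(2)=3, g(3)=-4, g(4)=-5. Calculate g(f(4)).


f(4) = 0
g(0) = 6

6


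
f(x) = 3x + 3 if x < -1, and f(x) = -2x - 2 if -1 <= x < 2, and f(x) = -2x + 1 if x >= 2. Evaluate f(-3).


-3 satisfies x < -1
f(-3) = -6

-6


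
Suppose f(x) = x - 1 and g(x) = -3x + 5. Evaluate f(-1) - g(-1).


f(-1) = -2
g(-1) = 8
Difference = -10

-10


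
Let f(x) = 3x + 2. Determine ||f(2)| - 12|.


f(2) = 8
|8| = 8
|8 - 12| = 4

4


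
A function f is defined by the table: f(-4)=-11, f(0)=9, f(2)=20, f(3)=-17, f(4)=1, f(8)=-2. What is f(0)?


Reading from the table at x = 0

9


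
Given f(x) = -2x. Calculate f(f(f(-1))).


f(-1) = 2
f(2) = -4
f(-4) = 8

8


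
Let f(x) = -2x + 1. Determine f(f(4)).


f(4) = -7
f(-7) = 15

15


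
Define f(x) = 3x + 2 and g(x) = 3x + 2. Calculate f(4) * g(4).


f(4) = 14
g(4) = 14
Product = 196

196


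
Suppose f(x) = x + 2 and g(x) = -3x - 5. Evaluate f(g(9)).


-30


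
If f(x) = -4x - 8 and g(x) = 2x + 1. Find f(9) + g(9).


f(9) = -44
g(9) = 19
Sum = -25

-25


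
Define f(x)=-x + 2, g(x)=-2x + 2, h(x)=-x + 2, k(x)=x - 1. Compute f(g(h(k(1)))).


4


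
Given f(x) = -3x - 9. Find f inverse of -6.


Solve -3x - 9 = -6
x = (-6 + 9) / (-3) = -1

-1


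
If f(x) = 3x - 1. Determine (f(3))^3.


f(3) = 8
(8)^3 = 512

512


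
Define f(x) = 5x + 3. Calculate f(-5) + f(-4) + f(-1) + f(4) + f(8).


f(-5) = -22
f(-4) = -17
f(-1) = -2
f(4) = 23
f(8) = 43
Sum = 25

25


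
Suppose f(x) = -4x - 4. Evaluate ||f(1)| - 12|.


f(1) = -8
|-8| = 8
|8 - 12| = 4

4


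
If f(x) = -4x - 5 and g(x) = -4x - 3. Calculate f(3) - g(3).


f(3) = -17
g(3) = -15
Difference = -2

-2


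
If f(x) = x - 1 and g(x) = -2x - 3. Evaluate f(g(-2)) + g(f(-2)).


f(g(-2)) = 0
g(f(-2)) = 3
Sum = 3

3


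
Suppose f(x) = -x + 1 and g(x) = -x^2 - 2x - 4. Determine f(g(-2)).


g(-2) = -4
f(-4) = 5

5


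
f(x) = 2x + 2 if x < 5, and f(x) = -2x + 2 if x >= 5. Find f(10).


10 satisfies x >= 5
f(10) = -18

-18


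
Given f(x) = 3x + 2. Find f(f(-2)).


-10


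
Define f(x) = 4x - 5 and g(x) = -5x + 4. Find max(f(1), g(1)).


f(1) = -1
g(1) = -1
max = -1

-1


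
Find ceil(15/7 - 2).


1


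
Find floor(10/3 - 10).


10/3 = 3.3333
3.3333 - 10 = -6.6667
floor(-6.6667) = -7

-7


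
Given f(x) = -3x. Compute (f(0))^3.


0


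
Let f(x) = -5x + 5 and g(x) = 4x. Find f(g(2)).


g(2) = 8
f(8) = -35

-35


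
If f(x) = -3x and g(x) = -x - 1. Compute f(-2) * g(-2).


f(-2) = 6
g(-2) = 1
Product = 6

6


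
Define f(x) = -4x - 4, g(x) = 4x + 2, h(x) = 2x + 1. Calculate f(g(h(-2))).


h(-2) = -3
g(-3) = -10
f(-10) = 36

36


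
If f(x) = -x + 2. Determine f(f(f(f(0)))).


f(0) = 2
f(2) = 0
f(0) = 2
f(2) = 0

0


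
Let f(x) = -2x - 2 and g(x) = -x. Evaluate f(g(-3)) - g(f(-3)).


f(g(-3)) = -8
g(f(-3)) = -4
Difference = -4

-4


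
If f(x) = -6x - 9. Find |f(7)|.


f(7) = -51
|-51| = 51

51


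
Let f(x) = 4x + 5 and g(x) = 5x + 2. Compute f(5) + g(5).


f(5) = 25
g(5) = 27
Sum = 52

52


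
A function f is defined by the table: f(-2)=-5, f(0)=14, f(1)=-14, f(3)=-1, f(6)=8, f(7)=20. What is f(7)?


Reading from the table at x = 7

20


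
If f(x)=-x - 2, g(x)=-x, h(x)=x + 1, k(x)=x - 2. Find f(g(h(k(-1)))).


k(-1) = -3
h(-3) = -2
g(-2) = 2
f(2) = -4

-4


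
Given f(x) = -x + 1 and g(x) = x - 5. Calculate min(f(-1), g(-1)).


f(-1) = 2
g(-1) = -6
min = -6

-6


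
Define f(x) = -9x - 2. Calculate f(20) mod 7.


f(20) = -182
-182 mod 7 = 0

0


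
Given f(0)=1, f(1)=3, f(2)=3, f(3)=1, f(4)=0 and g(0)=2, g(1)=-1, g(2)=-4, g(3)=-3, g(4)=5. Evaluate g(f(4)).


f(4) = 0
g(0) = 2

2


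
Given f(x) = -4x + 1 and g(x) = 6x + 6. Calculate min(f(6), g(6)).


-23


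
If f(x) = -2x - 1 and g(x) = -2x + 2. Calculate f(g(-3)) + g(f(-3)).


f(g(-3)) = -17
g(f(-3)) = -8
Sum = -25

-25


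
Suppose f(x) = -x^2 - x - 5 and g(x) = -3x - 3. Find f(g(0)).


-11


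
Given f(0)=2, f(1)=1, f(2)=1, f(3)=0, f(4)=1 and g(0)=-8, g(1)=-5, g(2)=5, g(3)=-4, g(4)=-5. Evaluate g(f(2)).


f(2) = 1
g(1) = -5

-5


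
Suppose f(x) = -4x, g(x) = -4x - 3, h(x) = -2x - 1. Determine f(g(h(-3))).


h(-3) = 5
g(5) = -23
f(-23) = 92

92


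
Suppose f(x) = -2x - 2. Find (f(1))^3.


f(1) = -4
(-4)^3 = -64

-64


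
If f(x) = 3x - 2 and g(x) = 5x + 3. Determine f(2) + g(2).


f(2) = 4
g(2) = 13
Sum = 17

17


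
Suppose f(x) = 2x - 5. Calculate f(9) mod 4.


f(9) = 13
13 mod 4 = 1

1


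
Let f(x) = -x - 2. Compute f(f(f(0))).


f(0) = -2
f(-2) = 0
f(0) = -2

-2


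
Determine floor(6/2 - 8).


-5


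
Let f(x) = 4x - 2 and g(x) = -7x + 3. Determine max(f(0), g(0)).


f(0) = -2
g(0) = 3
max = 3

3


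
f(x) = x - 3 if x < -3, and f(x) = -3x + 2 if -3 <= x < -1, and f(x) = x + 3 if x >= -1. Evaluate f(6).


6 satisfies x >= -1
f(6) = 9

9


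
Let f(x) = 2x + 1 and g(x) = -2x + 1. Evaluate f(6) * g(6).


f(6) = 13
g(6) = -11
Product = -143

-143


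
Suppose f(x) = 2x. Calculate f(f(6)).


f(6) = 12
f(12) = 24

24


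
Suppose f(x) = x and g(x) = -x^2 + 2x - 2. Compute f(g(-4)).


g(-4) = -26
f(-26) = -26

-26


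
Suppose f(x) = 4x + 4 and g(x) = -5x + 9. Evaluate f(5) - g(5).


f(5) = 24
g(5) = -16
Difference = 40

40


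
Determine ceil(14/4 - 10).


-6


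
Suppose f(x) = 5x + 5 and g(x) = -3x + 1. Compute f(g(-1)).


25


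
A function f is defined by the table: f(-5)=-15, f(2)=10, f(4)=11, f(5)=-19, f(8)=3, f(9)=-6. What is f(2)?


Reading from the table at x = 2

10


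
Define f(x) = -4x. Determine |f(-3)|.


f(-3) = 12
|12| = 12

12


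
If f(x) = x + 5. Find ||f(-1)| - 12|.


8


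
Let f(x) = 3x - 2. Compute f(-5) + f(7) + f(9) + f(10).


f(-5) = -17
f(7) = 19
f(9) = 25
f(10) = 28
Sum = 55

55


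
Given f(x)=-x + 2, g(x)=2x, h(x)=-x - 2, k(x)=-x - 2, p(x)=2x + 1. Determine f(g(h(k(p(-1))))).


p(-1) = -1
k(-1) = -1
h(-1) = -1
g(-1) = -2
f(-2) = 4

4


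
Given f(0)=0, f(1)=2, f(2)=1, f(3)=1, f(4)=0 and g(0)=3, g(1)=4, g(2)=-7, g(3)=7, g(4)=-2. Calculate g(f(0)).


f(0) = 0
g(0) = 3

3


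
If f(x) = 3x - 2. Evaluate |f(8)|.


f(8) = 22
|22| = 22

22


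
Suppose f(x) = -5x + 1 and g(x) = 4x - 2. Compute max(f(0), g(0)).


f(0) = 1
g(0) = -2
max = 1

1


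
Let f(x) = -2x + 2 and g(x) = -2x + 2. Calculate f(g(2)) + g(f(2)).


f(g(2)) = 6
g(f(2)) = 6
Sum = 12

12


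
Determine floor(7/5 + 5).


7/5 = 1.4
1.4 + 5 = 6.4
floor(6.4) = 6

6


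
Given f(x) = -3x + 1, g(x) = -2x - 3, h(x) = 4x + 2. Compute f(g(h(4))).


h(4) = 18
g(18) = -39
f(-39) = 118

118


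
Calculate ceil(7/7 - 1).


7/7 = 1
1 - 1 = 0
ceil(0) = 0

0


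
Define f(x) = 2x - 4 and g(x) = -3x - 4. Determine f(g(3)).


g(3) = -13
f(-13) = -30

-30


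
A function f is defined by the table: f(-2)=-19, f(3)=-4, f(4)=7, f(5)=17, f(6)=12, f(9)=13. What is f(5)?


Reading from the table at x = 5

17


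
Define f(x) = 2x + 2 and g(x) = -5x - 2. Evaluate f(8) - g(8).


f(8) = 18
g(8) = -42
Difference = 60

60


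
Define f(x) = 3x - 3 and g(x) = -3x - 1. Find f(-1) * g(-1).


f(-1) = -6
g(-1) = 2
Product = -12

-12
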